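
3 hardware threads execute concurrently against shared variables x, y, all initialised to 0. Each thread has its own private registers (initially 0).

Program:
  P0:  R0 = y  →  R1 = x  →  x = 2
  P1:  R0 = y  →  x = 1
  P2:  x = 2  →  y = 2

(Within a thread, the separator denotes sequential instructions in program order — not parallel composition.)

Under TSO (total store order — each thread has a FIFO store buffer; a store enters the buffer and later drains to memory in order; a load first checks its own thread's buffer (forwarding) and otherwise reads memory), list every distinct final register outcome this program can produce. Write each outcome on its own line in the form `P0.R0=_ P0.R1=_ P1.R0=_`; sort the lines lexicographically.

outcome vector order: (P0.R0,P0.R1,P1.R0)
|TSO outcomes| = 10

P0.R0=0 P0.R1=0 P1.R0=0
P0.R0=0 P0.R1=0 P1.R0=2
P0.R0=0 P0.R1=1 P1.R0=0
P0.R0=0 P0.R1=1 P1.R0=2
P0.R0=0 P0.R1=2 P1.R0=0
P0.R0=0 P0.R1=2 P1.R0=2
P0.R0=2 P0.R1=1 P1.R0=0
P0.R0=2 P0.R1=1 P1.R0=2
P0.R0=2 P0.R1=2 P1.R0=0
P0.R0=2 P0.R1=2 P1.R0=2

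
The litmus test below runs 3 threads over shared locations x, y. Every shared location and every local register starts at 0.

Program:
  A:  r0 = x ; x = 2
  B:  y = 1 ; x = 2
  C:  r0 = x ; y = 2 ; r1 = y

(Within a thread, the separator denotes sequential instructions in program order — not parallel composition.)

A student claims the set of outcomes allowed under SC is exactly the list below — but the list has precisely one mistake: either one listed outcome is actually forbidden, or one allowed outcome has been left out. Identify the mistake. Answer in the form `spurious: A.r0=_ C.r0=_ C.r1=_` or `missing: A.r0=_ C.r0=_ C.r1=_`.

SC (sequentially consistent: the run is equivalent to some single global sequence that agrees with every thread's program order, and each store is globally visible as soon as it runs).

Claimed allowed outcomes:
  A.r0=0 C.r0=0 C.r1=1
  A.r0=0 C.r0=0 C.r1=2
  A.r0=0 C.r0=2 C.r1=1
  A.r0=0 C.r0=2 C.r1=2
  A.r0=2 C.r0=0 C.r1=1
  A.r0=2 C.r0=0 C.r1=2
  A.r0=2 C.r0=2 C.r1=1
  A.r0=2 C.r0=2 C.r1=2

outcome vector order: (A.r0,C.r0,C.r1)
SC (7): 001, 002, 021, 022, 201, 202, 222
claimed∖SC = {221}

spurious: A.r0=2 C.r0=2 C.r1=1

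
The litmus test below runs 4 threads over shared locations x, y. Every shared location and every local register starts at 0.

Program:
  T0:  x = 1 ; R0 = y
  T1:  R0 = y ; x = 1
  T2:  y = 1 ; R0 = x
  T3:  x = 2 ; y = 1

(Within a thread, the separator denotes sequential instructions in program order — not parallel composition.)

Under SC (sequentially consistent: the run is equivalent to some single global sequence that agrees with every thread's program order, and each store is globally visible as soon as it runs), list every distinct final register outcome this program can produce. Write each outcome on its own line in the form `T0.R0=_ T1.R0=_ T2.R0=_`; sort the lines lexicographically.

T0.R0=0 T1.R0=0 T2.R0=1
T0.R0=0 T1.R0=0 T2.R0=2
T0.R0=0 T1.R0=1 T2.R0=1
T0.R0=0 T1.R0=1 T2.R0=2
T0.R0=1 T1.R0=0 T2.R0=0
T0.R0=1 T1.R0=0 T2.R0=1
T0.R0=1 T1.R0=0 T2.R0=2
T0.R0=1 T1.R0=1 T2.R0=0
T0.R0=1 T1.R0=1 T2.R0=1
T0.R0=1 T1.R0=1 T2.R0=2

outcome vector order: (T0.R0,T1.R0,T2.R0)
|SC outcomes| = 10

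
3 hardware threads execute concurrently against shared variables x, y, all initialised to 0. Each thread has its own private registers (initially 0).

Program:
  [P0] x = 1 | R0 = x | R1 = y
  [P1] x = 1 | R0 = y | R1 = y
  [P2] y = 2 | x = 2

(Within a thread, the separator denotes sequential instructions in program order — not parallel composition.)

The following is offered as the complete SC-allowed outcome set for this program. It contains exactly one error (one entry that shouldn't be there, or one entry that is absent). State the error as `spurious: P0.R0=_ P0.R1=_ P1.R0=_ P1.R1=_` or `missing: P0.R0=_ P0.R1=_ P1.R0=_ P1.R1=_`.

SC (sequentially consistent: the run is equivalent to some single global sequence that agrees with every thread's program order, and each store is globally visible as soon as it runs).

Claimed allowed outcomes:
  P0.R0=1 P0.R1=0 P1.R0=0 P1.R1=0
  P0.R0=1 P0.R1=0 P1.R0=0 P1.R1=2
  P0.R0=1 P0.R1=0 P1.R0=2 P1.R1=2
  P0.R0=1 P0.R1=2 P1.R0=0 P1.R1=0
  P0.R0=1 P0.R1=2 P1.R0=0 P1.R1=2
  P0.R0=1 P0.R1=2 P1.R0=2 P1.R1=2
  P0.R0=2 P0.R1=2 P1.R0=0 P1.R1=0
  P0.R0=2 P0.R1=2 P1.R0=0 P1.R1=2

missing: P0.R0=2 P0.R1=2 P1.R0=2 P1.R1=2

outcome vector order: (P0.R0,P0.R1,P1.R0,P1.R1)
under SC → (1,0,0,0) (1,0,0,2) (1,0,2,2) (1,2,0,0) (1,2,0,2) (1,2,2,2) (2,2,0,0) (2,2,0,2) (2,2,2,2)
SC∖claimed = {(2,2,2,2)}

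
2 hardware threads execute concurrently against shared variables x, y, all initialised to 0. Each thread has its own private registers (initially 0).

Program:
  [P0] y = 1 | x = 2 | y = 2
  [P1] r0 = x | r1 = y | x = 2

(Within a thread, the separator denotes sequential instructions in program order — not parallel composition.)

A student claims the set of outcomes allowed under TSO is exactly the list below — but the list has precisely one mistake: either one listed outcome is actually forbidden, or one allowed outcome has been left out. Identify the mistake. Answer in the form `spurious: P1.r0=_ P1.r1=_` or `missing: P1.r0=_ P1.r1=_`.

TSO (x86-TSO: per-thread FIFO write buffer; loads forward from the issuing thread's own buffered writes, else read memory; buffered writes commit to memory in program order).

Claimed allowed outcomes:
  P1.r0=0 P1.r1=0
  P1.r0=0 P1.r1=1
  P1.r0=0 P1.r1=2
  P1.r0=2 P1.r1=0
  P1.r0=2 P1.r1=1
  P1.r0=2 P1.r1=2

spurious: P1.r0=2 P1.r1=0

outcome vector order: (P1.r0,P1.r1)
under TSO → (0,0) (0,1) (0,2) (2,1) (2,2)
claimed∖TSO = {(2,0)}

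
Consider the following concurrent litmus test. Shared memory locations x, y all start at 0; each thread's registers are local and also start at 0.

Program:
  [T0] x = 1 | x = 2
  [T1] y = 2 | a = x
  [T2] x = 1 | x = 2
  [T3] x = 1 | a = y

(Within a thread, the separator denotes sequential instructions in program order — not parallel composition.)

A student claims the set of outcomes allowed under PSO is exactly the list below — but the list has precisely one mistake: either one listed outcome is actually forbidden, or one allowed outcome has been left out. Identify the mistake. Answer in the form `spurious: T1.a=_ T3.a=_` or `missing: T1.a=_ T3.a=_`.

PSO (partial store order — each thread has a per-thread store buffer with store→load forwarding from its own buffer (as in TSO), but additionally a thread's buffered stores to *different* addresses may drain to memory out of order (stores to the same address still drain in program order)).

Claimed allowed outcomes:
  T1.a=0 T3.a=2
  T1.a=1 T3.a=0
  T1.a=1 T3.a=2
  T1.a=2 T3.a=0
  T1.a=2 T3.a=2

outcome vector order: (T1.a,T3.a)
[PSO] allowed = {<0 0> <0 2> <1 0> <1 2> <2 0> <2 2>}
PSO∖claimed = {<0 0>}

missing: T1.a=0 T3.a=0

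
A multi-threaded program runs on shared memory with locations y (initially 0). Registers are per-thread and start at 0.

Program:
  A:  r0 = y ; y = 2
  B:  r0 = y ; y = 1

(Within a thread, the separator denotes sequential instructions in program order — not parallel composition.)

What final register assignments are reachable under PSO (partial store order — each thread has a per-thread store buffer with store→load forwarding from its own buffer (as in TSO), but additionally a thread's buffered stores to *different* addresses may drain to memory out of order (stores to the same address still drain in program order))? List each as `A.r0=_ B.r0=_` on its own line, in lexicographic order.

outcome vector order: (A.r0,B.r0)
|PSO outcomes| = 3

A.r0=0 B.r0=0
A.r0=0 B.r0=2
A.r0=1 B.r0=0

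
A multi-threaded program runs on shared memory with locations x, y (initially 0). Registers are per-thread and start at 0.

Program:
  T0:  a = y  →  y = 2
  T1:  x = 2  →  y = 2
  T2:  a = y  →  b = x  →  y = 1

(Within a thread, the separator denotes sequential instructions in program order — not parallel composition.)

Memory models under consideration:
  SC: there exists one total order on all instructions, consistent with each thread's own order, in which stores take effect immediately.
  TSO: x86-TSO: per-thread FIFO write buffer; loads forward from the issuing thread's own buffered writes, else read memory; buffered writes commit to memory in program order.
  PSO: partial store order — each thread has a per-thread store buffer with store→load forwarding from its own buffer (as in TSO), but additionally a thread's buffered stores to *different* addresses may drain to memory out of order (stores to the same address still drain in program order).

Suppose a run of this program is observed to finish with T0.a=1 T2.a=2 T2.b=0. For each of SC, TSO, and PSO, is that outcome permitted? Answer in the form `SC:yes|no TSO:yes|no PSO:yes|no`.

outcome vector order: (T0.a,T2.a,T2.b)
under SC → 0/0/0; 0/0/2; 0/2/0; 0/2/2; 1/0/0; 1/0/2; 1/2/2; 2/0/0; 2/0/2; 2/2/2
under TSO → 0/0/0; 0/0/2; 0/2/0; 0/2/2; 1/0/0; 1/0/2; 1/2/2; 2/0/0; 2/0/2; 2/2/2
under PSO → 0/0/0; 0/0/2; 0/2/0; 0/2/2; 1/0/0; 1/0/2; 1/2/0; 1/2/2; 2/0/0; 2/0/2; 2/2/0; 2/2/2
target 1/2/0 ∈ {PSO}

SC:no TSO:no PSO:yes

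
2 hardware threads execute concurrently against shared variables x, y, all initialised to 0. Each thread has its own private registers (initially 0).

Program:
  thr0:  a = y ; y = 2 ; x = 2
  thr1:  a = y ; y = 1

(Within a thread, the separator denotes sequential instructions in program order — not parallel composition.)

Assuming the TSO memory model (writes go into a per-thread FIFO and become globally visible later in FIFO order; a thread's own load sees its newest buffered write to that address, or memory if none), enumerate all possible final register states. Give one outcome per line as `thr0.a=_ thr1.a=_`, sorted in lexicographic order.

outcome vector order: (thr0.a,thr1.a)
|TSO outcomes| = 3

thr0.a=0 thr1.a=0
thr0.a=0 thr1.a=2
thr0.a=1 thr1.a=0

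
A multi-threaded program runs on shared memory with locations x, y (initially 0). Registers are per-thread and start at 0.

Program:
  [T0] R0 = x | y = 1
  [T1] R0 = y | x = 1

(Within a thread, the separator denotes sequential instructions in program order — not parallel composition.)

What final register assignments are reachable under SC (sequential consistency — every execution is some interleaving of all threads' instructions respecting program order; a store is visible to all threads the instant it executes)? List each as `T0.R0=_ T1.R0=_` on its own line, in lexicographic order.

outcome vector order: (T0.R0,T1.R0)
|SC outcomes| = 3

T0.R0=0 T1.R0=0
T0.R0=0 T1.R0=1
T0.R0=1 T1.R0=0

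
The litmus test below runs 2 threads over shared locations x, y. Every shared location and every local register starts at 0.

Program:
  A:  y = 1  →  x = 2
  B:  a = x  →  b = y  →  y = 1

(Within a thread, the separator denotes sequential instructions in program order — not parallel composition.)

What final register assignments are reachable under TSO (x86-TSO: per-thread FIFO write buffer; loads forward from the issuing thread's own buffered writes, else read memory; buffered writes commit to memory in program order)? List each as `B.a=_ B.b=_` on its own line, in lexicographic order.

B.a=0 B.b=0
B.a=0 B.b=1
B.a=2 B.b=1

outcome vector order: (B.a,B.b)
|TSO outcomes| = 3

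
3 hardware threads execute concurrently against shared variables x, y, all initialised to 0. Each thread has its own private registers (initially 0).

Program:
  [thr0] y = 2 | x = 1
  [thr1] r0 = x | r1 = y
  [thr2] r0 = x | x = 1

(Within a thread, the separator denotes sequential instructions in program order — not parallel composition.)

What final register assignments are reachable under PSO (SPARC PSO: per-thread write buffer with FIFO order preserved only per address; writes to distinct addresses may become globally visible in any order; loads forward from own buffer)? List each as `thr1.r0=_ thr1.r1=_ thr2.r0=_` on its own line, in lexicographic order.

outcome vector order: (thr1.r0,thr1.r1,thr2.r0)
|PSO outcomes| = 8

thr1.r0=0 thr1.r1=0 thr2.r0=0
thr1.r0=0 thr1.r1=0 thr2.r0=1
thr1.r0=0 thr1.r1=2 thr2.r0=0
thr1.r0=0 thr1.r1=2 thr2.r0=1
thr1.r0=1 thr1.r1=0 thr2.r0=0
thr1.r0=1 thr1.r1=0 thr2.r0=1
thr1.r0=1 thr1.r1=2 thr2.r0=0
thr1.r0=1 thr1.r1=2 thr2.r0=1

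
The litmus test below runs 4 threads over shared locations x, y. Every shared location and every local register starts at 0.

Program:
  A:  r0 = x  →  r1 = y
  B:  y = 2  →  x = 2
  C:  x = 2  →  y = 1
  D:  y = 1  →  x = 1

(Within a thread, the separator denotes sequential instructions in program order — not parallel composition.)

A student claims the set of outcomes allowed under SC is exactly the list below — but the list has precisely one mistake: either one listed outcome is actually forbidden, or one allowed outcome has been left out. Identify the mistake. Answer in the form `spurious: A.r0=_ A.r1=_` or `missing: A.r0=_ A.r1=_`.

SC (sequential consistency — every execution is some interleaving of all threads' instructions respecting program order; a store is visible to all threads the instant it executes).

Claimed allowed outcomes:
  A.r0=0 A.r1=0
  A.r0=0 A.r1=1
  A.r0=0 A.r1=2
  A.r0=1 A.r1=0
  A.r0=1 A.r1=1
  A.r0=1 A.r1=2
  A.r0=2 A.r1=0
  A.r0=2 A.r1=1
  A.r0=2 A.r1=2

spurious: A.r0=1 A.r1=0

outcome vector order: (A.r0,A.r1)
under SC → 00, 01, 02, 11, 12, 20, 21, 22
claimed∖SC = {10}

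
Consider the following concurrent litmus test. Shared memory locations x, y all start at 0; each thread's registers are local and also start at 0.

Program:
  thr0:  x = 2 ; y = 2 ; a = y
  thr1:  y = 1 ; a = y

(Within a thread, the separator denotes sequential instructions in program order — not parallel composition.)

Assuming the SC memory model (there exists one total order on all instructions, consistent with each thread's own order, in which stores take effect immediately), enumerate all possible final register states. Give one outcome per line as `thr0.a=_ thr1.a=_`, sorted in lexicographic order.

thr0.a=1 thr1.a=1
thr0.a=2 thr1.a=1
thr0.a=2 thr1.a=2

outcome vector order: (thr0.a,thr1.a)
|SC outcomes| = 3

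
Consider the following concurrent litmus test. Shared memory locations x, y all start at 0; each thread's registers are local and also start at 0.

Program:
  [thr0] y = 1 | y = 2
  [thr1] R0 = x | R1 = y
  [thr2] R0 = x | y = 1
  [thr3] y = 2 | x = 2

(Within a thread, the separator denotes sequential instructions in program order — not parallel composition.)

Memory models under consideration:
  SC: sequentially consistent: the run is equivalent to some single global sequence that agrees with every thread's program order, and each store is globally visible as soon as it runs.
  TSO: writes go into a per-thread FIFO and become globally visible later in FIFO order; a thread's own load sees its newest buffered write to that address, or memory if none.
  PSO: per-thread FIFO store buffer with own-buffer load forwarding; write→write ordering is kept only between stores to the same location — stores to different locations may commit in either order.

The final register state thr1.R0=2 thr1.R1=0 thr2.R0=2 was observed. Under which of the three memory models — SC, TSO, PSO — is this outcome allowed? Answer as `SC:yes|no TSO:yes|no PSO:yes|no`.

outcome vector order: (thr1.R0,thr1.R1,thr2.R0)
[SC] allowed = {0/0/0 0/0/2 0/1/0 0/1/2 0/2/0 0/2/2 2/1/0 2/1/2 2/2/0 2/2/2}
[TSO] allowed = {0/0/0 0/0/2 0/1/0 0/1/2 0/2/0 0/2/2 2/1/0 2/1/2 2/2/0 2/2/2}
[PSO] allowed = {0/0/0 0/0/2 0/1/0 0/1/2 0/2/0 0/2/2 2/0/0 2/0/2 2/1/0 2/1/2 2/2/0 2/2/2}
target 2/0/2 ∈ {PSO}

SC:no TSO:no PSO:yes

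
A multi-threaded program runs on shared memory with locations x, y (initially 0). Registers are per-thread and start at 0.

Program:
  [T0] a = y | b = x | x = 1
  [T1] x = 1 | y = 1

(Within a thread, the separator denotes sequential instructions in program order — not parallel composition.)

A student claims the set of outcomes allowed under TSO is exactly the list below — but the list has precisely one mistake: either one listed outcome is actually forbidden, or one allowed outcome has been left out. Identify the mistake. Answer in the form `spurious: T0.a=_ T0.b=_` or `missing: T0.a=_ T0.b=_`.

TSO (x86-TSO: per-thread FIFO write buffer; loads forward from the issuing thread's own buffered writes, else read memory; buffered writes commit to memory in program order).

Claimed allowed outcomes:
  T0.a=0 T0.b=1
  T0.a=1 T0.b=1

outcome vector order: (T0.a,T0.b)
[TSO] allowed = {<0 0>; <0 1>; <1 1>}
TSO∖claimed = {<0 0>}

missing: T0.a=0 T0.b=0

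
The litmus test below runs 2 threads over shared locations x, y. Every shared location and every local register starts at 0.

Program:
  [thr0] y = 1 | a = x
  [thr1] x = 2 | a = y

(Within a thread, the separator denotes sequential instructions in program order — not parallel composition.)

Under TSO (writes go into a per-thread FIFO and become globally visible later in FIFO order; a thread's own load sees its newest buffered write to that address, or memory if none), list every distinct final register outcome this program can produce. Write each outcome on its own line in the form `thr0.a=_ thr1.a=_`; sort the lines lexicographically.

thr0.a=0 thr1.a=0
thr0.a=0 thr1.a=1
thr0.a=2 thr1.a=0
thr0.a=2 thr1.a=1

outcome vector order: (thr0.a,thr1.a)
|TSO outcomes| = 4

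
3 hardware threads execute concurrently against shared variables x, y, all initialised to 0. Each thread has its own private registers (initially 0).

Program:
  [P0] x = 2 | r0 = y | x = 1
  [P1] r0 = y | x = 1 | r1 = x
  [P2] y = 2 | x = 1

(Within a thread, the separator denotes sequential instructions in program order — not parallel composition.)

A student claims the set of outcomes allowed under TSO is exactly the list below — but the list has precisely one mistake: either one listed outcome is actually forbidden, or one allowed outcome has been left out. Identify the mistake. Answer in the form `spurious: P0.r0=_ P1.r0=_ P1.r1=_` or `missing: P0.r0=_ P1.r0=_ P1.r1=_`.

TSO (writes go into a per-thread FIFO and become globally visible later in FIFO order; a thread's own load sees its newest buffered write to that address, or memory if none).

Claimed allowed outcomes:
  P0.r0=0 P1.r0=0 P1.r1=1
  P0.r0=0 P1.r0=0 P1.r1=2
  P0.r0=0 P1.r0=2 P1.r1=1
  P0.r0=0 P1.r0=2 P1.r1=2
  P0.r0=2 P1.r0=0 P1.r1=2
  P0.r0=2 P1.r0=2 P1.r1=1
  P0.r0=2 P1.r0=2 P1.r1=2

missing: P0.r0=2 P1.r0=0 P1.r1=1

outcome vector order: (P0.r0,P1.r0,P1.r1)
TSO (8): (0,0,1) (0,0,2) (0,2,1) (0,2,2) (2,0,1) (2,0,2) (2,2,1) (2,2,2)
TSO∖claimed = {(2,0,1)}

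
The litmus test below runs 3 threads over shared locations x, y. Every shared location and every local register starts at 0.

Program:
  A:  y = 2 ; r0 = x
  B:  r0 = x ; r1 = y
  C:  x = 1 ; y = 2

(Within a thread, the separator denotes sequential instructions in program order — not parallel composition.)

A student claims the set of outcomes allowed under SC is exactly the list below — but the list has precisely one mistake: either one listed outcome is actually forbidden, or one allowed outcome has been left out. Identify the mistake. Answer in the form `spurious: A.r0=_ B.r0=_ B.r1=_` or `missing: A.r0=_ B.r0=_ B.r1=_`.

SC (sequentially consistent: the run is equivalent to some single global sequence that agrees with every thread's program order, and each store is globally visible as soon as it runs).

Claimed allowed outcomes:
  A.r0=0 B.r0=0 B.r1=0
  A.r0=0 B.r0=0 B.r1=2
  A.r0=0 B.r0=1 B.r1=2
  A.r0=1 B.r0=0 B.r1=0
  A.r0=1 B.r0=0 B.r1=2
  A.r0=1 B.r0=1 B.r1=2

outcome vector order: (A.r0,B.r0,B.r1)
SC (7): 000 002 012 100 102 110 112
SC∖claimed = {110}

missing: A.r0=1 B.r0=1 B.r1=0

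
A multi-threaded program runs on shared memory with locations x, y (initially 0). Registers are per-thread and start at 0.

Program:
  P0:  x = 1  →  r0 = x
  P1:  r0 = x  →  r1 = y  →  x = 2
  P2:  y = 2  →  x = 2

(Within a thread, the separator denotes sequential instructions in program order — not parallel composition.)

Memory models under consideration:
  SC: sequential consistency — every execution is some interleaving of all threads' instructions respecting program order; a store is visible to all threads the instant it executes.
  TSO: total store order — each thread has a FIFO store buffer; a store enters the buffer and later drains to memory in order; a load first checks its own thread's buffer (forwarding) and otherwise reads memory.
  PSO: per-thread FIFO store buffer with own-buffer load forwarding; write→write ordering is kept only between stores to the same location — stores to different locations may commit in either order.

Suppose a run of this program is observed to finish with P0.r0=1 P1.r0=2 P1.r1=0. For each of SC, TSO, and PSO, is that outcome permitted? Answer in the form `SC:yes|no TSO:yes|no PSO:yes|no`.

outcome vector order: (P0.r0,P1.r0,P1.r1)
SC (10): 1/0/0; 1/0/2; 1/1/0; 1/1/2; 1/2/2; 2/0/0; 2/0/2; 2/1/0; 2/1/2; 2/2/2
TSO (10): 1/0/0; 1/0/2; 1/1/0; 1/1/2; 1/2/2; 2/0/0; 2/0/2; 2/1/0; 2/1/2; 2/2/2
PSO (12): 1/0/0; 1/0/2; 1/1/0; 1/1/2; 1/2/0; 1/2/2; 2/0/0; 2/0/2; 2/1/0; 2/1/2; 2/2/0; 2/2/2
target 1/2/0 ∈ {PSO}

SC:no TSO:no PSO:yes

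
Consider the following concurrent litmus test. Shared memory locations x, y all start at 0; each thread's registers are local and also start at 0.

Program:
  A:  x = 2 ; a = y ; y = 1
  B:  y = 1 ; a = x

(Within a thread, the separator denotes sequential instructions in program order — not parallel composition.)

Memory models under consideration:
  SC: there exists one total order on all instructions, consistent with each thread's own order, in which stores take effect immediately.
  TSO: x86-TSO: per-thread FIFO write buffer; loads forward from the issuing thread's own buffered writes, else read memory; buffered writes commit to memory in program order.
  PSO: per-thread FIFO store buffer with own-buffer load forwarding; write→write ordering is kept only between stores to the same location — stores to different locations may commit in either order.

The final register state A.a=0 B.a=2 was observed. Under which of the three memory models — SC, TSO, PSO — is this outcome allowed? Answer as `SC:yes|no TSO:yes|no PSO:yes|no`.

SC:yes TSO:yes PSO:yes

outcome vector order: (A.a,B.a)
under SC → 0/2, 1/0, 1/2
under TSO → 0/0, 0/2, 1/0, 1/2
under PSO → 0/0, 0/2, 1/0, 1/2
target 0/2 ∈ {SC,TSO,PSO}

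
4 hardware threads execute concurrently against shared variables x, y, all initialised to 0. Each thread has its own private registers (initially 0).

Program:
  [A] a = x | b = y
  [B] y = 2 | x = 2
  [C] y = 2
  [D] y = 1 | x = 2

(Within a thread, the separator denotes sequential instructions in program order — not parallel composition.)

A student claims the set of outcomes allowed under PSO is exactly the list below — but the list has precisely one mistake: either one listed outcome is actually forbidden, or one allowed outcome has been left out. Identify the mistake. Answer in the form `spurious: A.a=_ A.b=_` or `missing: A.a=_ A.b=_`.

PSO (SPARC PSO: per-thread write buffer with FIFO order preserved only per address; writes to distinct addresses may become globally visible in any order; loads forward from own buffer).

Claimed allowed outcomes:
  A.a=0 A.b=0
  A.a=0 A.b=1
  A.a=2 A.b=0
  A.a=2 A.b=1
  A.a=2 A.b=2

outcome vector order: (A.a,A.b)
PSO: 6 outcomes — {0/0 0/1 0/2 2/0 2/1 2/2}
PSO∖claimed = {0/2}

missing: A.a=0 A.b=2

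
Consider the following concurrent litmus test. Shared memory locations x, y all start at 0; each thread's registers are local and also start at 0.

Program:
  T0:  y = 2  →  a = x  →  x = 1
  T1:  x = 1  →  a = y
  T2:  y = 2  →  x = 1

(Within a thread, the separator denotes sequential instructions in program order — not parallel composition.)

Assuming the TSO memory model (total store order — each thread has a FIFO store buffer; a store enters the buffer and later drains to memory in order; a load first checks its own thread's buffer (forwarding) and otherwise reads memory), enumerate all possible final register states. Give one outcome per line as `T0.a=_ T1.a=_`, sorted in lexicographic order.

T0.a=0 T1.a=0
T0.a=0 T1.a=2
T0.a=1 T1.a=0
T0.a=1 T1.a=2

outcome vector order: (T0.a,T1.a)
|TSO outcomes| = 4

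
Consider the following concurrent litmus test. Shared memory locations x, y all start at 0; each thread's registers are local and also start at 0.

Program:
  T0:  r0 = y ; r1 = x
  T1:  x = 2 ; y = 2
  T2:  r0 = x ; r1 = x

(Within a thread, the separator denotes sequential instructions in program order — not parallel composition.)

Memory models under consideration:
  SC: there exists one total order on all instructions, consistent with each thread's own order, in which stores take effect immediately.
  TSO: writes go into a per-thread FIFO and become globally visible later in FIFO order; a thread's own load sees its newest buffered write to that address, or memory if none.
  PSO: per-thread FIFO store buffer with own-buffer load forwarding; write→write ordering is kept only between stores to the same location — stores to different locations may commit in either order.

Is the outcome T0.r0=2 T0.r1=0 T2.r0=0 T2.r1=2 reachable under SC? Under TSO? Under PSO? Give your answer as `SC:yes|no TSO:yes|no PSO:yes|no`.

SC:no TSO:no PSO:yes

outcome vector order: (T0.r0,T0.r1,T2.r0,T2.r1)
SC (9): 0000, 0002, 0022, 0200, 0202, 0222, 2200, 2202, 2222
TSO (9): 0000, 0002, 0022, 0200, 0202, 0222, 2200, 2202, 2222
PSO (12): 0000, 0002, 0022, 0200, 0202, 0222, 2000, 2002, 2022, 2200, 2202, 2222
target 2002 ∈ {PSO}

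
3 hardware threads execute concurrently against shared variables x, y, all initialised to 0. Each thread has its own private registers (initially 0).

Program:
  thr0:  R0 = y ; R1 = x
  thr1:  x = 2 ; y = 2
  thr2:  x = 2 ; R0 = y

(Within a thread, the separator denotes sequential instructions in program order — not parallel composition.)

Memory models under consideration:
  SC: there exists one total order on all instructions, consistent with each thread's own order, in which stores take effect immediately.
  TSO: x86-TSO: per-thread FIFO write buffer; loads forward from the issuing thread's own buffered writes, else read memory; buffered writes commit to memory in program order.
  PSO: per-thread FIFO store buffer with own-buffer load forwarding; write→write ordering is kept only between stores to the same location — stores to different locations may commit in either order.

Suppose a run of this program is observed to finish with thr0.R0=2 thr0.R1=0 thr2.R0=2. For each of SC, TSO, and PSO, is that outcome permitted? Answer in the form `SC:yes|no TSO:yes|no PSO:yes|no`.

SC:no TSO:no PSO:yes

outcome vector order: (thr0.R0,thr0.R1,thr2.R0)
under SC → 000 002 020 022 220 222
under TSO → 000 002 020 022 220 222
under PSO → 000 002 020 022 200 202 220 222
target 202 ∈ {PSO}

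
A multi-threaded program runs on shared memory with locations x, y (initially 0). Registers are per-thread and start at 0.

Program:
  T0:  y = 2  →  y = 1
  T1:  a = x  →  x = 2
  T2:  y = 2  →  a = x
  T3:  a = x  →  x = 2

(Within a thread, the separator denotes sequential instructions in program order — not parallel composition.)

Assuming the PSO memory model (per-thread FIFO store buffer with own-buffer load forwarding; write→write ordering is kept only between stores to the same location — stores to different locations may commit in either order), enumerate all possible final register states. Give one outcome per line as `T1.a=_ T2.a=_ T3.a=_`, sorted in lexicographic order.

T1.a=0 T2.a=0 T3.a=0
T1.a=0 T2.a=0 T3.a=2
T1.a=0 T2.a=2 T3.a=0
T1.a=0 T2.a=2 T3.a=2
T1.a=2 T2.a=0 T3.a=0
T1.a=2 T2.a=2 T3.a=0

outcome vector order: (T1.a,T2.a,T3.a)
|PSO outcomes| = 6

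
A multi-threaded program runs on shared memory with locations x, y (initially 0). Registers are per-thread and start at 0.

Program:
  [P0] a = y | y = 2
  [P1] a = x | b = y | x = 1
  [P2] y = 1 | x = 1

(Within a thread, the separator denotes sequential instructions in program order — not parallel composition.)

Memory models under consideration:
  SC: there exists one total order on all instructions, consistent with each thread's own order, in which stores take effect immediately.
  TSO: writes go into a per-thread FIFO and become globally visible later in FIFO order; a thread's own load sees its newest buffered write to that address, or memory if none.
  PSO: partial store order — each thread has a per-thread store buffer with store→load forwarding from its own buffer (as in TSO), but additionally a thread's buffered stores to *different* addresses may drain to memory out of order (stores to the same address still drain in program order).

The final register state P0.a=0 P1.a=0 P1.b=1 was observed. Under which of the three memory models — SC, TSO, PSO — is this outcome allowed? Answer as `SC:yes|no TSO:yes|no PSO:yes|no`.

SC:yes TSO:yes PSO:yes

outcome vector order: (P0.a,P1.a,P1.b)
[SC] allowed = {0/0/0, 0/0/1, 0/0/2, 0/1/1, 0/1/2, 1/0/0, 1/0/1, 1/0/2, 1/1/1, 1/1/2}
[TSO] allowed = {0/0/0, 0/0/1, 0/0/2, 0/1/1, 0/1/2, 1/0/0, 1/0/1, 1/0/2, 1/1/1, 1/1/2}
[PSO] allowed = {0/0/0, 0/0/1, 0/0/2, 0/1/0, 0/1/1, 0/1/2, 1/0/0, 1/0/1, 1/0/2, 1/1/0, 1/1/1, 1/1/2}
target 0/0/1 ∈ {SC,TSO,PSO}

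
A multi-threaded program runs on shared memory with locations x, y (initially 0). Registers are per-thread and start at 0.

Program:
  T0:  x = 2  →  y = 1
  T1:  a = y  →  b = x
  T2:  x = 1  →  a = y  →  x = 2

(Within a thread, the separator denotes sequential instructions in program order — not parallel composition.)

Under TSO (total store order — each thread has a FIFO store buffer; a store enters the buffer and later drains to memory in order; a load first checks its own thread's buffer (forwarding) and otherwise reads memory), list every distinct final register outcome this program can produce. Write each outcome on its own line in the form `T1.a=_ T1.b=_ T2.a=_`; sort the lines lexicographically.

outcome vector order: (T1.a,T1.b,T2.a)
|TSO outcomes| = 10

T1.a=0 T1.b=0 T2.a=0
T1.a=0 T1.b=0 T2.a=1
T1.a=0 T1.b=1 T2.a=0
T1.a=0 T1.b=1 T2.a=1
T1.a=0 T1.b=2 T2.a=0
T1.a=0 T1.b=2 T2.a=1
T1.a=1 T1.b=1 T2.a=0
T1.a=1 T1.b=1 T2.a=1
T1.a=1 T1.b=2 T2.a=0
T1.a=1 T1.b=2 T2.a=1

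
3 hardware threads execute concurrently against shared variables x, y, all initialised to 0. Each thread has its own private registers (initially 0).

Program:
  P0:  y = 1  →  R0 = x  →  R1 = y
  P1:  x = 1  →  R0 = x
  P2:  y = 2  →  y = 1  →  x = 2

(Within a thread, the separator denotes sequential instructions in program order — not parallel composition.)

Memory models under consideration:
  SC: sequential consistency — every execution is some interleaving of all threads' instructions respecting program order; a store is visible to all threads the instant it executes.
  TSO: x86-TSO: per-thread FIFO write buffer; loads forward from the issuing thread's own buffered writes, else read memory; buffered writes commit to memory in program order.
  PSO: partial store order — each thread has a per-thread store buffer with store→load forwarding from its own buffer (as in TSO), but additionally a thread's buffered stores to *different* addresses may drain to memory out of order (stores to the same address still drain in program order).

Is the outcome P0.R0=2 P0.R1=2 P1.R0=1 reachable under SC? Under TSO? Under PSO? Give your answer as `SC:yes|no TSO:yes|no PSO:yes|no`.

SC:no TSO:no PSO:yes

outcome vector order: (P0.R0,P0.R1,P1.R0)
SC: 10 outcomes — {011, 012, 021, 022, 111, 112, 121, 122, 211, 212}
TSO: 10 outcomes — {011, 012, 021, 022, 111, 112, 121, 122, 211, 212}
PSO: 12 outcomes — {011, 012, 021, 022, 111, 112, 121, 122, 211, 212, 221, 222}
target 221 ∈ {PSO}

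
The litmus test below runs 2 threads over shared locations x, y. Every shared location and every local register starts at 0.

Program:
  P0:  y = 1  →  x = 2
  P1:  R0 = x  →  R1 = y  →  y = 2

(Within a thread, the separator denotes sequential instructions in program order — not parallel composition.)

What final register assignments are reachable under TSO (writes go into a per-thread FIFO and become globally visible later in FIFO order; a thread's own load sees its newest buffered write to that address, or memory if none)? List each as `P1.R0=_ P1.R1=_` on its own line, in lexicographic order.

P1.R0=0 P1.R1=0
P1.R0=0 P1.R1=1
P1.R0=2 P1.R1=1

outcome vector order: (P1.R0,P1.R1)
|TSO outcomes| = 3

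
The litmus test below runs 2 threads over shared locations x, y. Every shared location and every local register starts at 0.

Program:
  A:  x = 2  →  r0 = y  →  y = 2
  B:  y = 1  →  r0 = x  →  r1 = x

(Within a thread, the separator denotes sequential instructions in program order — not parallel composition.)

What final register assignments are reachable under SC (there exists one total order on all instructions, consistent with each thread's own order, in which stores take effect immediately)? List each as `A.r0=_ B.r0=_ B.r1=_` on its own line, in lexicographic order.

A.r0=0 B.r0=2 B.r1=2
A.r0=1 B.r0=0 B.r1=0
A.r0=1 B.r0=0 B.r1=2
A.r0=1 B.r0=2 B.r1=2

outcome vector order: (A.r0,B.r0,B.r1)
|SC outcomes| = 4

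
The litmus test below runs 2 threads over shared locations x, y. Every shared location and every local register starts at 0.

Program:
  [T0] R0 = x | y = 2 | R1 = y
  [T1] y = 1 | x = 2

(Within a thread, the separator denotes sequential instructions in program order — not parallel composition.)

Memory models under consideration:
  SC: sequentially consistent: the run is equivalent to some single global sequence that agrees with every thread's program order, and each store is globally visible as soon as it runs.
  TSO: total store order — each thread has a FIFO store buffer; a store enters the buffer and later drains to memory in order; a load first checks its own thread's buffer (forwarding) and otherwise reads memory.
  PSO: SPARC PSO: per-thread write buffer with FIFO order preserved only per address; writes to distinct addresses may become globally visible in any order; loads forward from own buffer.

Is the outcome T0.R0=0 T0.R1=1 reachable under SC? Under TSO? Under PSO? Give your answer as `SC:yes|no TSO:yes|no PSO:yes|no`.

SC:yes TSO:yes PSO:yes

outcome vector order: (T0.R0,T0.R1)
under SC → 0/1 0/2 2/2
under TSO → 0/1 0/2 2/2
under PSO → 0/1 0/2 2/1 2/2
target 0/1 ∈ {SC,TSO,PSO}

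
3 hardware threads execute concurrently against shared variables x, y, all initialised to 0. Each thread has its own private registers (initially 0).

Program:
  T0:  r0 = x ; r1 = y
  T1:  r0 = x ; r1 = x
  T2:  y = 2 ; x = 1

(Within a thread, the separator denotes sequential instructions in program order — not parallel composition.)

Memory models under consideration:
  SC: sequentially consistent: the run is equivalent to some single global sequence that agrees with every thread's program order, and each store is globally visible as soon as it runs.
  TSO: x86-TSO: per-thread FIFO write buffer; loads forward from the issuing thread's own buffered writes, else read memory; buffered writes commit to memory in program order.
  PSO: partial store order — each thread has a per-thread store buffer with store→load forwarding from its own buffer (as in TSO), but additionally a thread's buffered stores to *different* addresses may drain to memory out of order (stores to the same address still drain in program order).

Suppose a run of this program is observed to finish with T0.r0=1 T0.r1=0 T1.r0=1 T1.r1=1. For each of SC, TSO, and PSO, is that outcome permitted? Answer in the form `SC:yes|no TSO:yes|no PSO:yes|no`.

SC:no TSO:no PSO:yes

outcome vector order: (T0.r0,T0.r1,T1.r0,T1.r1)
SC (9): 0000 0001 0011 0200 0201 0211 1200 1201 1211
TSO (9): 0000 0001 0011 0200 0201 0211 1200 1201 1211
PSO (12): 0000 0001 0011 0200 0201 0211 1000 1001 1011 1200 1201 1211
target 1011 ∈ {PSO}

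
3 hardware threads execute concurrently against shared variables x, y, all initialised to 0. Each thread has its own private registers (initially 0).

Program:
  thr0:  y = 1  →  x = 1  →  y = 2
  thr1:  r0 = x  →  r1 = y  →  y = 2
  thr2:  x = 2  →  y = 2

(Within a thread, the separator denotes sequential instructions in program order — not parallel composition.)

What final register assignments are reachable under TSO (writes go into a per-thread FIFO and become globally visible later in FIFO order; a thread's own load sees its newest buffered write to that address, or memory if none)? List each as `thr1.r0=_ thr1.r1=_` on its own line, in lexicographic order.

outcome vector order: (thr1.r0,thr1.r1)
|TSO outcomes| = 8

thr1.r0=0 thr1.r1=0
thr1.r0=0 thr1.r1=1
thr1.r0=0 thr1.r1=2
thr1.r0=1 thr1.r1=1
thr1.r0=1 thr1.r1=2
thr1.r0=2 thr1.r1=0
thr1.r0=2 thr1.r1=1
thr1.r0=2 thr1.r1=2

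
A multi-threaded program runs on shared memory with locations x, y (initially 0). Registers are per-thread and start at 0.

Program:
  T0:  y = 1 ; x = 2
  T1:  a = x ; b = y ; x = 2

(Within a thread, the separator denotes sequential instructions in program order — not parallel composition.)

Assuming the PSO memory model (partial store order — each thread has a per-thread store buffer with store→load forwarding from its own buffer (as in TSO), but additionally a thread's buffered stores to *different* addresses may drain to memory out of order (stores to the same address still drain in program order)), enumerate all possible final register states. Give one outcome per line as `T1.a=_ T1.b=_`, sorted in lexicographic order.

outcome vector order: (T1.a,T1.b)
|PSO outcomes| = 4

T1.a=0 T1.b=0
T1.a=0 T1.b=1
T1.a=2 T1.b=0
T1.a=2 T1.b=1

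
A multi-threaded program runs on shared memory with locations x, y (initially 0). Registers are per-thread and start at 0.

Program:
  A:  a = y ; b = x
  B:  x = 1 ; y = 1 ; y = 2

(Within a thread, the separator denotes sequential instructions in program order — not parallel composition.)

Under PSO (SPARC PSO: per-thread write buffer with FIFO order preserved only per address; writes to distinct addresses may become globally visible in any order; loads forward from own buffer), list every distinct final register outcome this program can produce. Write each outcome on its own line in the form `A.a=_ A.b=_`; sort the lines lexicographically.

A.a=0 A.b=0
A.a=0 A.b=1
A.a=1 A.b=0
A.a=1 A.b=1
A.a=2 A.b=0
A.a=2 A.b=1

outcome vector order: (A.a,A.b)
|PSO outcomes| = 6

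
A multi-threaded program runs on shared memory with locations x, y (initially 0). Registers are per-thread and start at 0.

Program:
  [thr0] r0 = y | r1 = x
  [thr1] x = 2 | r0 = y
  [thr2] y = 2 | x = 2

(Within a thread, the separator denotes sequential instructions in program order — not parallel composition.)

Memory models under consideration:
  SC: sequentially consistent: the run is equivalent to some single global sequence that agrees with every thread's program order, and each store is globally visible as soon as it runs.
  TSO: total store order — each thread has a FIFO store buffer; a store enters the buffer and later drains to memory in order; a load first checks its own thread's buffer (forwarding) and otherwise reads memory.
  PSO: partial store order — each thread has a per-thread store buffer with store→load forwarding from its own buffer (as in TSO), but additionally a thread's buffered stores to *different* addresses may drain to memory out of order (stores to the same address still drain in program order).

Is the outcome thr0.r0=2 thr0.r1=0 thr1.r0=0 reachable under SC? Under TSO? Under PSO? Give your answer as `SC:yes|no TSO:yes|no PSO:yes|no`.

SC:no TSO:yes PSO:yes

outcome vector order: (thr0.r0,thr0.r1,thr1.r0)
SC: 7 outcomes — {000 002 020 022 202 220 222}
TSO: 8 outcomes — {000 002 020 022 200 202 220 222}
PSO: 8 outcomes — {000 002 020 022 200 202 220 222}
target 200 ∈ {TSO,PSO}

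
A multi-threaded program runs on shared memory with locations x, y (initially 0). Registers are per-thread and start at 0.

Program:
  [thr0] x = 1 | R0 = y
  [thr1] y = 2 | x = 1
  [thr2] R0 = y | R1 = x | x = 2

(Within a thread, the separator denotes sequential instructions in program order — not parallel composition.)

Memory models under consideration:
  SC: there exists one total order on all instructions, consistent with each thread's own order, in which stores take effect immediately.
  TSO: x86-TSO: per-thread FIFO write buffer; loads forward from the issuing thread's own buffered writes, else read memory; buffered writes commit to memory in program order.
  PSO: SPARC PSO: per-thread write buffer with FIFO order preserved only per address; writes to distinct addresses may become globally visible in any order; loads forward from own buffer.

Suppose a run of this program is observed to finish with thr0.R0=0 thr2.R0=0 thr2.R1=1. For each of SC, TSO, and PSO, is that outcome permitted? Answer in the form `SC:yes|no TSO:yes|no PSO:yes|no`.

outcome vector order: (thr0.R0,thr2.R0,thr2.R1)
SC: 7 outcomes — {000; 001; 021; 200; 201; 220; 221}
TSO: 8 outcomes — {000; 001; 020; 021; 200; 201; 220; 221}
PSO: 8 outcomes — {000; 001; 020; 021; 200; 201; 220; 221}
target 001 ∈ {SC,TSO,PSO}

SC:yes TSO:yes PSO:yes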